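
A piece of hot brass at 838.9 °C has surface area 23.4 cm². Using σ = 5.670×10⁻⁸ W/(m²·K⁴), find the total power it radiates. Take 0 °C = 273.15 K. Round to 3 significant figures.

P ≈ 203 W

T = 838.9 °C + 273.15 = 1112.05 K.
Area A = 23.4 cm² = 2.34×10⁻³ m².
P = σAT⁴ = 5.670×10⁻⁸ × 2.34×10⁻³ × (1112.05)⁴ = 203 W.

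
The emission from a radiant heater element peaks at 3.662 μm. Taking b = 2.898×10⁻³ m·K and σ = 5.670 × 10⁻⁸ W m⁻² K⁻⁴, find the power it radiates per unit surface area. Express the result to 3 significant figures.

Wien's law: T = b/λ_max = 2.898×10⁻³/3.662×10⁻⁶ = 791.371 K.
Then I = σT⁴ = 5.670×10⁻⁸×(791.371)⁴ = 2.22×10⁴ W/m².

I ≈ 2.22×10⁴ W/m²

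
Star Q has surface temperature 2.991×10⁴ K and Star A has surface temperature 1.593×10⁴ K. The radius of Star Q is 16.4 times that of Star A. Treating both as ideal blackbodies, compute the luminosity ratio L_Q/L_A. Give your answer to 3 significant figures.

L ∝ R²T⁴, so L_Q/L_A = (R_Q/R_A)²(T_Q/T_A)⁴ = (16.4)² × (2.991×10⁴/1.593×10⁴)⁴ = 268.96 × 12.4280 = 3.34×10³.

L_Q/L_A ≈ 3.34×10³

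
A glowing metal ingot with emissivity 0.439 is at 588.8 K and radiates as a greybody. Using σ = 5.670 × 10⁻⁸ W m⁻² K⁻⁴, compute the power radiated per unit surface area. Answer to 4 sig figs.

I ≈ 2992 W/m²

Stefan–Boltzmann: I = εσT⁴ = 0.439 × 5.670×10⁻⁸ × (588.8)⁴ = 2992 W/m².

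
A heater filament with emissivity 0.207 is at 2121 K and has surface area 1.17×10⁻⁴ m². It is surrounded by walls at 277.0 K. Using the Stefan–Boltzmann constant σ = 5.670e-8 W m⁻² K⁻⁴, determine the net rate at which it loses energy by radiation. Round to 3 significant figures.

Area A = 1.17×10⁻⁴ m².
Net radiated power P_net = εσA(T⁴ − T₀⁴) = 0.207×5.670×10⁻⁸×1.17×10⁻⁴×(2121⁴ − 277.0⁴).
T⁴ − T₀⁴ = 2.02378×10¹³ − 5.88734×10⁹ = 2.02319×10¹³ K⁴, so P_net = 27.8 W.

Net loss ≈ 27.8 W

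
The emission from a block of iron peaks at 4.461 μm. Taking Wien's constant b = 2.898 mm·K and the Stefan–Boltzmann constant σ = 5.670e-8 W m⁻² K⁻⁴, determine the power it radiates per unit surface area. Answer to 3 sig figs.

Wien's law: T = b/λ_max = 2.898×10⁻³/4.461×10⁻⁶ = 649.630 K.
Then I = σT⁴ = 5.670×10⁻⁸×(649.630)⁴ = 1.01×10⁴ W/m².

I ≈ 1.01×10⁴ W/m²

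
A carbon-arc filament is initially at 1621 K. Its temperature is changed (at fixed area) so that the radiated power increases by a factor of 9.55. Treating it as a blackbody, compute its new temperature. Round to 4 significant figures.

T₂ ≈ 2850 K

P ∝ T⁴, so T₂/T₁ = (P₂/P₁)^(1/4) = (9.55)^(1/4) = 1.75793.
T₂ = 1621 × 1.75793 = 2850 K.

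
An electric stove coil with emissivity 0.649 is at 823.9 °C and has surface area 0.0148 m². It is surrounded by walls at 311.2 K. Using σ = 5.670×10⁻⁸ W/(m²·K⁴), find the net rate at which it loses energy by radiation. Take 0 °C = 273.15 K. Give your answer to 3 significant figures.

Net loss ≈ 784 W

T = 823.9 °C + 273.15 = 1097.05 K.
Area A = 0.0148 m².
Net radiated power P_net = εσA(T⁴ − T₀⁴) = 0.649×5.670×10⁻⁸×0.0148×(1097.05⁴ − 311.2⁴).
T⁴ − T₀⁴ = 1.44846×10¹² − 9.37904×10⁹ = 1.43908×10¹² K⁴, so P_net = 784 W.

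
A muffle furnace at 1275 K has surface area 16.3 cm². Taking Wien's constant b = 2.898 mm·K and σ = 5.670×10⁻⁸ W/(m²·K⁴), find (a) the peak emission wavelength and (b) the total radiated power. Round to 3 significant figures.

λ_max ≈ 2.27×10³ nm; P ≈ 244 W

(a) λ_max = b/T = 2.898×10⁻³/1275 = 2.273×10⁻⁶ m = 2.27×10³ nm.
Area A = 16.3 cm² = 1.63×10⁻³ m².
(b) P = σAT⁴ = 5.670×10⁻⁸×1.63×10⁻³×(1275)⁴ = 244 W.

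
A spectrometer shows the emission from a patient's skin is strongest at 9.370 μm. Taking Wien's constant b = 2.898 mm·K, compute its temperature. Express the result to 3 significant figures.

Wien's law gives T = b/λ_max = (2.898×10⁻³ m·K)/(9.370×10⁻⁶ m) = 309 K.

T ≈ 309 K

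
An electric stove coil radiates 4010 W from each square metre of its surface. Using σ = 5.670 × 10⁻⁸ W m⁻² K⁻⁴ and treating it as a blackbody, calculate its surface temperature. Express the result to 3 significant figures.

T ≈ 516 K

I = σT⁴, so T = (I/σ)^(1/4) = (4010/(5.670×10⁻⁸))^(1/4) = 516 K.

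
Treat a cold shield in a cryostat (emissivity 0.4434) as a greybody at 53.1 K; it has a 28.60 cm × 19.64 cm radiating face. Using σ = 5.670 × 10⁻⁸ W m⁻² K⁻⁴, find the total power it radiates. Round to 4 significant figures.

Area A = 0.2860 × 0.1964 = 0.0561704 m².
P = εσAT⁴ = 0.4434 × 5.670×10⁻⁸ × 0.0561704 × (53.1)⁴ = 0.01123 W.

P ≈ 0.01123 W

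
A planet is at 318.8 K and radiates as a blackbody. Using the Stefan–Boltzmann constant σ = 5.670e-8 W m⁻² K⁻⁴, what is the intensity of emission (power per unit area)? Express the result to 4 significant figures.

I ≈ 585.7 W/m²

Stefan–Boltzmann: I = σT⁴ = 5.670×10⁻⁸ × (318.8)⁴ = 585.7 W/m².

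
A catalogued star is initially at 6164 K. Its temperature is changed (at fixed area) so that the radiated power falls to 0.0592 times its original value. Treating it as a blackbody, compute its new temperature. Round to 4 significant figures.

P ∝ T⁴, so T₂/T₁ = (P₂/P₁)^(1/4) = (0.0592)^(1/4) = 0.493265.
T₂ = 6164 × 0.493265 = 3040 K.

T₂ ≈ 3040 K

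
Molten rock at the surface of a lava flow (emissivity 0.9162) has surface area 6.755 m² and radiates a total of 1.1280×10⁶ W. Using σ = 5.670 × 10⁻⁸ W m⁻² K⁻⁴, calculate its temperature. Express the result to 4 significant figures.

Area A = 6.755 m².
P = εσAT⁴ ⇒ T = (P/(εσA))^(1/4) = (1.1280×10⁶/(0.9162×5.670×10⁻⁸×6.755))^(1/4) = 1339 K.

T ≈ 1339 K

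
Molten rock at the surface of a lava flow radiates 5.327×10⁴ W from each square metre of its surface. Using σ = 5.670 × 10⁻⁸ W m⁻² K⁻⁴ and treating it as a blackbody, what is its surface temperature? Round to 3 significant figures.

I = σT⁴, so T = (I/σ)^(1/4) = (5.327×10⁴/(5.670×10⁻⁸))^(1/4) = 985 K.

T ≈ 985 K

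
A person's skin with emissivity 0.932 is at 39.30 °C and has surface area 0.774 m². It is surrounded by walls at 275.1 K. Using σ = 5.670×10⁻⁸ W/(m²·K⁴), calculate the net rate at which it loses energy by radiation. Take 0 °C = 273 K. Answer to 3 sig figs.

Net loss ≈ 155 W

T = 39.30 °C + 273 = 312.30 K.
Area A = 0.774 m².
Net radiated power P_net = εσA(T⁴ − T₀⁴) = 0.932×5.670×10⁻⁸×0.774×(312.30⁴ − 275.1⁴).
T⁴ − T₀⁴ = 9.51235×10⁹ − 5.72746×10⁹ = 3.78489×10⁹ K⁴, so P_net = 155 W.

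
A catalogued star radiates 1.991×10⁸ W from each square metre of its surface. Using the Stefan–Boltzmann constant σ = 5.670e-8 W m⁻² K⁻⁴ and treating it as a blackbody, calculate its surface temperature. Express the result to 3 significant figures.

T ≈ 7.70×10³ K

I = σT⁴, so T = (I/σ)^(1/4) = (1.991×10⁸/(5.670×10⁻⁸))^(1/4) = 7.70×10³ K.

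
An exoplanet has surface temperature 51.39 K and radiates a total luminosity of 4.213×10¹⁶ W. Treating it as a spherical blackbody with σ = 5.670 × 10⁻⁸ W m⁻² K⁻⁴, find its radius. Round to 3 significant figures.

R ≈ 9.21×10⁷ m

L = 4πR²σT⁴ ⇒ R = √(L/(4πσT⁴)).
σT⁴ = 0.395455 W/m², so R = √(4.213×10¹⁶/(4π×0.395455)) = 9.21×10⁷ m.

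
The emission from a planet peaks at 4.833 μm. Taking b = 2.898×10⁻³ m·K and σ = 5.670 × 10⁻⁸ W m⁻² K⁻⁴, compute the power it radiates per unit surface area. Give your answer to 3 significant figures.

I ≈ 7.33×10³ W/m²

Wien's law: T = b/λ_max = 2.898×10⁻³/4.833×10⁻⁶ = 599.628 K.
Then I = σT⁴ = 5.670×10⁻⁸×(599.628)⁴ = 7.33×10³ W/m².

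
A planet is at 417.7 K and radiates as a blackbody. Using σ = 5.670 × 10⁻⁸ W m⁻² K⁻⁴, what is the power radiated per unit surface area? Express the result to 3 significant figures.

Stefan–Boltzmann: I = σT⁴ = 5.670×10⁻⁸ × (417.7)⁴ = 1.73×10³ W/m².

I ≈ 1.73×10³ W/m²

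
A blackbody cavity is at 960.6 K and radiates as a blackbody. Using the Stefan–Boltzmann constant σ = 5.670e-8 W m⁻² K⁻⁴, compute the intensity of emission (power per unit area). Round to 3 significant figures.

Stefan–Boltzmann: I = σT⁴ = 5.670×10⁻⁸ × (960.6)⁴ = 4.83×10⁴ W/m².

I ≈ 4.83×10⁴ W/m²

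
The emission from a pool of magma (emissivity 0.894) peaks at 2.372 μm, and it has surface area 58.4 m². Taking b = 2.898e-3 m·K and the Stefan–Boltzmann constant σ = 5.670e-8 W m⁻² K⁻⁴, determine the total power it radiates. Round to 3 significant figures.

P ≈ 6.60×10⁶ W

Wien's law: T = b/λ_max = 2.898×10⁻³/2.372×10⁻⁶ = 1221.75 K.
Area A = 58.4 m².
Then P = εσAT⁴ = 0.894×5.670×10⁻⁸×58.4×(1221.75)⁴ = 6.60×10⁶ W.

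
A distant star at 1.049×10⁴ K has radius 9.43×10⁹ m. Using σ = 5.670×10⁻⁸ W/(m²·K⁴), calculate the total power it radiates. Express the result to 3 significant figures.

Surface area A = 4πR² = 4π(9.43×10⁹ m)² = 1.11746×10²¹ m².
P = σAT⁴ = 5.670×10⁻⁸ × 1.11746×10²¹ × (1.049×10⁴)⁴ = 7.67×10²⁹ W.

P ≈ 7.67×10²⁹ W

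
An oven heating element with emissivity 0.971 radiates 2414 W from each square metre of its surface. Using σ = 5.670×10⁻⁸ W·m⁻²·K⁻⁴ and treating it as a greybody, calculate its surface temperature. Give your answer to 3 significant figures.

I = εσT⁴, so T = (I/εσ)^(1/4) = (2414/(0.971×5.670×10⁻⁸))^(1/4) = 458 K.

T ≈ 458 K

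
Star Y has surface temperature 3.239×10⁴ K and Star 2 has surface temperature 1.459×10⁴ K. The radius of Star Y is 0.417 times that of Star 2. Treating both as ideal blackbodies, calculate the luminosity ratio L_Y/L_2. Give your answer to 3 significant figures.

L_Y/L_2 ≈ 4.22

L ∝ R²T⁴, so L_Y/L_2 = (R_Y/R_2)²(T_Y/T_2)⁴ = (0.417)² × (3.239×10⁴/1.459×10⁴)⁴ = 0.173889 × 24.2897 = 4.22.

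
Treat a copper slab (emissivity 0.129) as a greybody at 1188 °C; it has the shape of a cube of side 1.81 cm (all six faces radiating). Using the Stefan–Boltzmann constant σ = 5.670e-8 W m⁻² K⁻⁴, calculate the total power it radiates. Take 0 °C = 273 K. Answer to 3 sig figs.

T = 1188 °C + 273 = 1461 K.
Area A = 6s² = 6×(0.0181 m)² = 1.96566×10⁻³ m².
P = εσAT⁴ = 0.129 × 5.670×10⁻⁸ × 1.96566×10⁻³ × (1461)⁴ = 65.5 W.

P ≈ 65.5 W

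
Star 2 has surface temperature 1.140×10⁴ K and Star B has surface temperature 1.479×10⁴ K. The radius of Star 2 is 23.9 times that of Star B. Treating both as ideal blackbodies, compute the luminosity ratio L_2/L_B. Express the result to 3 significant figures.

L_2/L_B ≈ 202

L ∝ R²T⁴, so L_2/L_B = (R_2/R_B)²(T_2/T_B)⁴ = (23.9)² × (1.140×10⁴/1.479×10⁴)⁴ = 571.21 × 0.352977 = 202.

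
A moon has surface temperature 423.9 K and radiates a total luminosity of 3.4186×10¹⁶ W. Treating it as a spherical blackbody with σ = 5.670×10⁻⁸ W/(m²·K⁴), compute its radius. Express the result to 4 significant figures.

L = 4πR²σT⁴ ⇒ R = √(L/(4πσT⁴)).
σT⁴ = 1830.78 W/m², so R = √(3.4186×10¹⁶/(4π×1830.78)) = 1.219×10⁶ m.

R ≈ 1.219×10⁶ m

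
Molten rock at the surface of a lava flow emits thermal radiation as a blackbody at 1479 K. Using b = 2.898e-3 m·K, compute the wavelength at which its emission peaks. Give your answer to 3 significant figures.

Wien's displacement law: λ_max = b/T = (2.898×10⁻³ m·K)/(1479 K) = 1.959×10⁻⁶ m.
That is 1.96 μm, in the infrared range.

λ_max ≈ 1.96 μm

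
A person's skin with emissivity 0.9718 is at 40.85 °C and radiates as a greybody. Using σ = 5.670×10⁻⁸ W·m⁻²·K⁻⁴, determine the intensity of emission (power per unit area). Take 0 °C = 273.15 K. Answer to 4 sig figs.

T = 40.85 °C + 273.15 = 314.00 K.
Stefan–Boltzmann: I = εσT⁴ = 0.9718 × 5.670×10⁻⁸ × (314.00)⁴ = 535.6 W/m².

I ≈ 535.6 W/m²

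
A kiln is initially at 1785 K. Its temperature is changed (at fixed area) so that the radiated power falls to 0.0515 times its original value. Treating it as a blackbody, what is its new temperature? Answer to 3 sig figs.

T₂ ≈ 850 K

P ∝ T⁴, so T₂/T₁ = (P₂/P₁)^(1/4) = (0.0515)^(1/4) = 0.476378.
T₂ = 1785 × 0.476378 = 850 K.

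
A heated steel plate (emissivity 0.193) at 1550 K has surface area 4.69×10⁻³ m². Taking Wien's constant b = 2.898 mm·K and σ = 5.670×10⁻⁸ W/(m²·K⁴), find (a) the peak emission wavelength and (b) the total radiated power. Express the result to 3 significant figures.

λ_max ≈ 1.87 μm; P ≈ 296 W

(a) λ_max = b/T = 2.898×10⁻³/1550 = 1.870×10⁻⁶ m = 1.87 μm.
Area A = 4.69×10⁻³ m².
(b) P = εσAT⁴ = 0.193×5.670×10⁻⁸×4.69×10⁻³×(1550)⁴ = 296 W.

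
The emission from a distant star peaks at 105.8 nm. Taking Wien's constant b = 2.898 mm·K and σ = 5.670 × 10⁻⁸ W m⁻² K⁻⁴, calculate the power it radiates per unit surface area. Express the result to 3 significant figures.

I ≈ 3.19×10¹⁰ W/m²

Wien's law: T = b/λ_max = 2.898×10⁻³/1.058×10⁻⁷ = 27391.3 K.
Then I = σT⁴ = 5.670×10⁻⁸×(27391.3)⁴ = 3.19×10¹⁰ W/m².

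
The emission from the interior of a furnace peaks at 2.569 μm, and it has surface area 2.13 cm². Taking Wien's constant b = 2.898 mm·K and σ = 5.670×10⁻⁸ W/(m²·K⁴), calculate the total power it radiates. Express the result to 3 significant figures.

Wien's law: T = b/λ_max = 2.898×10⁻³/2.569×10⁻⁶ = 1128.07 K.
Area A = 2.13 cm² = 2.13×10⁻⁴ m².
Then P = σAT⁴ = 5.670×10⁻⁸×2.13×10⁻⁴×(1128.07)⁴ = 19.6 W.

P ≈ 19.6 W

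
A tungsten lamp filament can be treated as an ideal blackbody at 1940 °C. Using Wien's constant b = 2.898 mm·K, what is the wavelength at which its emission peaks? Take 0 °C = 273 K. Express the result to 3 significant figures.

λ_max ≈ 1.31×10³ nm

T = 1940 °C + 273 = 2213 K.
Wien's displacement law: λ_max = b/T = (2.898×10⁻³ m·K)/(2213 K) = 1.310×10⁻⁶ m.
That is 1.31×10³ nm, in the infrared range.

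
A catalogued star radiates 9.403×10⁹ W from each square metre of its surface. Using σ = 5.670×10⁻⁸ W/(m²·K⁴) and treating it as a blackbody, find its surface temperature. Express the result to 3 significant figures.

I = σT⁴, so T = (I/σ)^(1/4) = (9.403×10⁹/(5.670×10⁻⁸))^(1/4) = 2.02×10⁴ K.

T ≈ 2.02×10⁴ K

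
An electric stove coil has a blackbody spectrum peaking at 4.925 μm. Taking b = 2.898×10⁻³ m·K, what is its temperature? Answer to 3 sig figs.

Wien's law gives T = b/λ_max = (2.898×10⁻³ m·K)/(4.925×10⁻⁶ m) = 588 K.

T ≈ 588 K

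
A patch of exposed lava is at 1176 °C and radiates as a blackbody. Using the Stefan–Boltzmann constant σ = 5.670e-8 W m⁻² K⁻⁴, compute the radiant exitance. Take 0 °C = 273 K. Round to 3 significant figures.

I ≈ 2.50×10⁵ W/m²

T = 1176 °C + 273 = 1449 K.
Stefan–Boltzmann: I = σT⁴ = 5.670×10⁻⁸ × (1449)⁴ = 2.50×10⁵ W/m².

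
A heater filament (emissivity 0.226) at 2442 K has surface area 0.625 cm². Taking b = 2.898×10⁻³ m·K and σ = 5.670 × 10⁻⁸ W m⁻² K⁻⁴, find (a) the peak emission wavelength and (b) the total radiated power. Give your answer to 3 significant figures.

λ_max ≈ 1.19 μm; P ≈ 28.5 W

(a) λ_max = b/T = 2.898×10⁻³/2442 = 1.187×10⁻⁶ m = 1.19 μm.
Area A = 0.625 cm² = 6.25×10⁻⁵ m².
(b) P = εσAT⁴ = 0.226×5.670×10⁻⁸×6.25×10⁻⁵×(2442)⁴ = 28.5 W.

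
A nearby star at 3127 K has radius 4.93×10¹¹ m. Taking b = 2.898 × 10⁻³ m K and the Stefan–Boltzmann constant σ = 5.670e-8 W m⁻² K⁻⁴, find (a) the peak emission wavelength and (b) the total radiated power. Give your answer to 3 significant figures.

(a) λ_max = b/T = 2.898×10⁻³/3127 = 9.268×10⁻⁷ m = 927 nm.
Surface area A = 4πR² = 4π(4.93×10¹¹ m)² = 3.05424×10²⁴ m².
(b) P = σAT⁴ = 5.670×10⁻⁸×3.05424×10²⁴×(3127)⁴ = 1.66×10³¹ W.

λ_max ≈ 927 nm; P ≈ 1.66×10³¹ W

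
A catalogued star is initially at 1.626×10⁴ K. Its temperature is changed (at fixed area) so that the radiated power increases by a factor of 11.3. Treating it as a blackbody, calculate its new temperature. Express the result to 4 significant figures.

P ∝ T⁴, so T₂/T₁ = (P₂/P₁)^(1/4) = (11.3)^(1/4) = 1.83345.
T₂ = 1.626×10⁴ × 1.83345 = 2.981×10⁴ K.

T₂ ≈ 2.981×10⁴ K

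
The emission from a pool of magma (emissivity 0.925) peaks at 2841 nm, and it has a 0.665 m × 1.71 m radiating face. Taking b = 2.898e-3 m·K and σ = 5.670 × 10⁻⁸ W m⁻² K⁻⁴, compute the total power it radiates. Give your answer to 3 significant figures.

P ≈ 6.46×10⁴ W

Wien's law: T = b/λ_max = 2.898×10⁻³/2.841×10⁻⁶ = 1020.06 K.
Area A = 0.665 × 1.71 = 1.13715 m².
Then P = εσAT⁴ = 0.925×5.670×10⁻⁸×1.13715×(1020.06)⁴ = 6.46×10⁴ W.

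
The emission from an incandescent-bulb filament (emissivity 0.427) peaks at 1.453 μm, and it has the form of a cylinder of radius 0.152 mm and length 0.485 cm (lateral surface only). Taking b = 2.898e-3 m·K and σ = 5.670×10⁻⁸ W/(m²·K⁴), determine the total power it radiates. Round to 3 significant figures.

Wien's law: T = b/λ_max = 2.898×10⁻³/1.453×10⁻⁶ = 1994.49 K.
Lateral area A = 2πrL = 2π×1.52×10⁻⁴×4.85×10⁻³ = 4.63196×10⁻⁶ m².
Then P = εσAT⁴ = 0.427×5.670×10⁻⁸×4.63196×10⁻⁶×(1994.49)⁴ = 1.77 W.

P ≈ 1.77 W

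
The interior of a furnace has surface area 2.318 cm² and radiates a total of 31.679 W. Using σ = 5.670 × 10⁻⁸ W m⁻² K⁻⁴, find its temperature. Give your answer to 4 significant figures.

T ≈ 1246 K

Area A = 2.318 cm² = 2.318×10⁻⁴ m².
P = σAT⁴ ⇒ T = (P/(σA))^(1/4) = (31.679/(5.670×10⁻⁸×2.318×10⁻⁴))^(1/4) = 1246 K.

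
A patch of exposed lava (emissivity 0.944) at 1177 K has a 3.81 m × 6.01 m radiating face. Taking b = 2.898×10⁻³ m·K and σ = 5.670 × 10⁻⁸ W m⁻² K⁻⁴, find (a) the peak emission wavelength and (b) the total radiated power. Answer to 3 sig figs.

(a) λ_max = b/T = 2.898×10⁻³/1177 = 2.462×10⁻⁶ m = 2.46 μm.
Area A = 3.81 × 6.01 = 22.8981 m².
(b) P = εσAT⁴ = 0.944×5.670×10⁻⁸×22.8981×(1177)⁴ = 2.35×10⁶ W.

λ_max ≈ 2.46 μm; P ≈ 2.35×10⁶ W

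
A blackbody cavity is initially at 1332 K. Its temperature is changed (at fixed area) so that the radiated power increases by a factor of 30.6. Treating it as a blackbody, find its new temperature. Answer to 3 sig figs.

T₂ ≈ 3.13×10³ K

P ∝ T⁴, so T₂/T₁ = (P₂/P₁)^(1/4) = (30.6)^(1/4) = 2.35196.
T₂ = 1332 × 2.35196 = 3.13×10³ K.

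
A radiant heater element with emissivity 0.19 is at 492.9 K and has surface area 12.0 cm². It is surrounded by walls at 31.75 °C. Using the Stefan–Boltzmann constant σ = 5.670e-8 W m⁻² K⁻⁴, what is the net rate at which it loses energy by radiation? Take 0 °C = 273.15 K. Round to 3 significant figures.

Surroundings: T = 31.75 °C + 273.15 = 304.90 K.
Area A = 12.0 cm² = 1.20×10⁻³ m².
Net radiated power P_net = εσA(T⁴ − T₀⁴) = 0.19×5.670×10⁻⁸×1.20×10⁻³×(492.9⁴ − 304.90⁴).
T⁴ − T₀⁴ = 5.90249×10¹⁰ − 8.64231×10⁹ = 5.03826×10¹⁰ K⁴, so P_net = 0.651 W.

Net loss ≈ 0.651 W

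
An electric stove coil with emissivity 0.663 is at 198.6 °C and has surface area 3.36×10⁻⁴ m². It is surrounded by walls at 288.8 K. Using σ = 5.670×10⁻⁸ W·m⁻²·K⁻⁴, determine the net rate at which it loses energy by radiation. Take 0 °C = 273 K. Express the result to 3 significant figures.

Net loss ≈ 0.537 W

T = 198.6 °C + 273 = 471.6 K.
Area A = 3.36×10⁻⁴ m².
Net radiated power P_net = εσA(T⁴ − T₀⁴) = 0.663×5.670×10⁻⁸×3.36×10⁻⁴×(471.6⁴ − 288.8⁴).
T⁴ − T₀⁴ = 4.94647×10¹⁰ − 6.95647×10⁹ = 4.25082×10¹⁰ K⁴, so P_net = 0.537 W.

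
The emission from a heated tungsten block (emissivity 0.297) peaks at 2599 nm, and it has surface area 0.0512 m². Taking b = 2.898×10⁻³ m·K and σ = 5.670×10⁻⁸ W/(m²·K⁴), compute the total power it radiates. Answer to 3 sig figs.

P ≈ 1.33×10³ W

Wien's law: T = b/λ_max = 2.898×10⁻³/2.599×10⁻⁶ = 1115.04 K.
Area A = 0.0512 m².
Then P = εσAT⁴ = 0.297×5.670×10⁻⁸×0.0512×(1115.04)⁴ = 1.33×10³ W.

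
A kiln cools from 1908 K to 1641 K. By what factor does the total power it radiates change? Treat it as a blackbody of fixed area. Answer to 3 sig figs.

P₂/P₁ ≈ 0.547

P ∝ T⁴, so P₂/P₁ = (T₂/T₁)⁴ = (1641/1908)⁴ = (0.860063)⁴ = 0.547.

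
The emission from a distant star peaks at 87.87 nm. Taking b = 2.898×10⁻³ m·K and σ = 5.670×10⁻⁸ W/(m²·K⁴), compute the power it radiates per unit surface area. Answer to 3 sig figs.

Wien's law: T = b/λ_max = 2.898×10⁻³/8.787×10⁻⁸ = 32980.5 K.
Then I = σT⁴ = 5.670×10⁻⁸×(32980.5)⁴ = 6.71×10¹⁰ W/m².

I ≈ 6.71×10¹⁰ W/m²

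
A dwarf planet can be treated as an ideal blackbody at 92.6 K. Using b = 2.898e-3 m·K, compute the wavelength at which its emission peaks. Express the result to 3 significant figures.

λ_max ≈ 31.3 μm

Wien's displacement law: λ_max = b/T = (2.898×10⁻³ m·K)/(92.6 K) = 3.130×10⁻⁵ m.
That is 31.3 μm, in the infrared range.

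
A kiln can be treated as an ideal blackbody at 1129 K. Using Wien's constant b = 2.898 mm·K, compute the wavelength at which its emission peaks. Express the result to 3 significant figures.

λ_max ≈ 2.57 μm

Wien's displacement law: λ_max = b/T = (2.898×10⁻³ m·K)/(1129 K) = 2.567×10⁻⁶ m.
That is 2.57 μm, in the infrared range.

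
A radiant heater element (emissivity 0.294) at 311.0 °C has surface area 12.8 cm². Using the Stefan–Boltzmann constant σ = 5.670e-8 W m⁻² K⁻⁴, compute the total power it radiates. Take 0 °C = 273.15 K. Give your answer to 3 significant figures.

T = 311.0 °C + 273.15 = 584.15 K.
Area A = 12.8 cm² = 1.28×10⁻³ m².
P = εσAT⁴ = 0.294 × 5.670×10⁻⁸ × 1.28×10⁻³ × (584.15)⁴ = 2.48 W.

P ≈ 2.48 W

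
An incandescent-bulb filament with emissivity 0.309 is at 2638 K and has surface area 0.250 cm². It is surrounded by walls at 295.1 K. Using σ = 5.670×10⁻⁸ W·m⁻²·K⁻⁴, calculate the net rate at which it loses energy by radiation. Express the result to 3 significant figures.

Net loss ≈ 21.2 W

Area A = 0.250 cm² = 2.50×10⁻⁵ m².
Net radiated power P_net = εσA(T⁴ − T₀⁴) = 0.309×5.670×10⁻⁸×2.50×10⁻⁵×(2638⁴ − 295.1⁴).
T⁴ − T₀⁴ = 4.84283×10¹³ − 7.58362×10⁹ = 4.84207×10¹³ K⁴, so P_net = 21.2 W.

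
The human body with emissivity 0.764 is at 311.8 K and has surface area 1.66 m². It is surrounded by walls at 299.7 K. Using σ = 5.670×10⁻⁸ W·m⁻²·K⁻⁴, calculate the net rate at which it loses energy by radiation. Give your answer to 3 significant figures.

Net loss ≈ 99.5 W

Area A = 1.66 m².
Net radiated power P_net = εσA(T⁴ − T₀⁴) = 0.764×5.670×10⁻⁸×1.66×(311.8⁴ − 299.7⁴).
T⁴ − T₀⁴ = 9.45158×10⁹ − 8.06765×10⁹ = 1.38393×10⁹ K⁴, so P_net = 99.5 W.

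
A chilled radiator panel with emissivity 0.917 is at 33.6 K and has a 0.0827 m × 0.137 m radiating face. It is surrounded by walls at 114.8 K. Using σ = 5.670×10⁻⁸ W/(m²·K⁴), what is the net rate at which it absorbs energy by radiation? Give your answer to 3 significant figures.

Area A = 0.0827 × 0.137 = 0.0113299 m².
Net radiated power P_net = εσA(T⁴ − T₀⁴) = 0.917×5.670×10⁻⁸×0.0113299×(33.6⁴ − 114.8⁴).
T⁴ − T₀⁴ = 1.27455×10⁶ − 1.73687×10⁸ = -1.72412×10⁸ K⁴, so P_net = -0.102 W — negative, meaning a net gain of 0.102 W.

Net gain ≈ 0.102 W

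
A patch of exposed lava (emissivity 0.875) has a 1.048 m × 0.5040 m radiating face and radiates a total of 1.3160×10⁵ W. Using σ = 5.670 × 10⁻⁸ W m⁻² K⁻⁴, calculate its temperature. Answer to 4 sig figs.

T ≈ 1497 K

Area A = 1.048 × 0.5040 = 0.528192 m².
P = εσAT⁴ ⇒ T = (P/(εσA))^(1/4) = (1.3160×10⁵/(0.875×5.670×10⁻⁸×0.528192))^(1/4) = 1497 K.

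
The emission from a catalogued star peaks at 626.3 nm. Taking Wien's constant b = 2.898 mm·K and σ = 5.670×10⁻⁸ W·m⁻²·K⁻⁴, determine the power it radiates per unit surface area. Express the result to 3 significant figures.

I ≈ 2.60×10⁷ W/m²

Wien's law: T = b/λ_max = 2.898×10⁻³/6.263×10⁻⁷ = 4627.18 K.
Then I = σT⁴ = 5.670×10⁻⁸×(4627.18)⁴ = 2.60×10⁷ W/m².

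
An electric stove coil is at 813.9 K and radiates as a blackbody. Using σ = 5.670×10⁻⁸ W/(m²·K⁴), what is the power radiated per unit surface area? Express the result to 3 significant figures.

Stefan–Boltzmann: I = σT⁴ = 5.670×10⁻⁸ × (813.9)⁴ = 2.49×10⁴ W/m².

I ≈ 2.49×10⁴ W/m²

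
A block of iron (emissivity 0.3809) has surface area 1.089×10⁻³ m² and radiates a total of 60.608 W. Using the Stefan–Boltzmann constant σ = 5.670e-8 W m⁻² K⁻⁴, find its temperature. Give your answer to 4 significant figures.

Area A = 1.089×10⁻³ m².
P = εσAT⁴ ⇒ T = (P/(εσA))^(1/4) = (60.608/(0.3809×5.670×10⁻⁸×1.089×10⁻³))^(1/4) = 1267 K.

T ≈ 1267 K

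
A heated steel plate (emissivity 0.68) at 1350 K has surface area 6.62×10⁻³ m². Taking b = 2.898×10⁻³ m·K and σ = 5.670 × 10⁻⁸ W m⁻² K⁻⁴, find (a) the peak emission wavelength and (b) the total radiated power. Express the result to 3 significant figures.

(a) λ_max = b/T = 2.898×10⁻³/1350 = 2.147×10⁻⁶ m = 2.15 μm.
Area A = 6.62×10⁻³ m².
(b) P = εσAT⁴ = 0.68×5.670×10⁻⁸×6.62×10⁻³×(1350)⁴ = 848 W.

λ_max ≈ 2.15 μm; P ≈ 848 W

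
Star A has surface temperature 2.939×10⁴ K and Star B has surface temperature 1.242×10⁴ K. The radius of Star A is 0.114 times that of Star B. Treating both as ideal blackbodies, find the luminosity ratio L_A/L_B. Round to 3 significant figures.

L_A/L_B ≈ 0.407

L ∝ R²T⁴, so L_A/L_B = (R_A/R_B)²(T_A/T_B)⁴ = (0.114)² × (2.939×10⁴/1.242×10⁴)⁴ = 0.012996 × 31.3554 = 0.407.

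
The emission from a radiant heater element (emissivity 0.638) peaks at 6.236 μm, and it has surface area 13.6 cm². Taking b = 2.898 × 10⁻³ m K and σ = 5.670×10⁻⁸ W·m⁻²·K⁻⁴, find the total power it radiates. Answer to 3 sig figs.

P ≈ 2.29 W

Wien's law: T = b/λ_max = 2.898×10⁻³/6.236×10⁻⁶ = 464.721 K.
Area A = 13.6 cm² = 1.36×10⁻³ m².
Then P = εσAT⁴ = 0.638×5.670×10⁻⁸×1.36×10⁻³×(464.721)⁴ = 2.29 W.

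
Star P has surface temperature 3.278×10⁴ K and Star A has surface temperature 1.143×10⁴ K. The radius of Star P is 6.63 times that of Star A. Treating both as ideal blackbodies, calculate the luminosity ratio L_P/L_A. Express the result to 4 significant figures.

L ∝ R²T⁴, so L_P/L_A = (R_P/R_A)²(T_P/T_A)⁴ = (6.63)² × (3.278×10⁴/1.143×10⁴)⁴ = 43.9569 × 67.6474 = 2974.

L_P/L_A ≈ 2974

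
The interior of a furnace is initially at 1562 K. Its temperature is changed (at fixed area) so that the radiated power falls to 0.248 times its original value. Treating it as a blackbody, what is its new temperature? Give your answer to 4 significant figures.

P ∝ T⁴, so T₂/T₁ = (P₂/P₁)^(1/4) = (0.248)^(1/4) = 0.705688.
T₂ = 1562 × 0.705688 = 1102 K.

T₂ ≈ 1102 K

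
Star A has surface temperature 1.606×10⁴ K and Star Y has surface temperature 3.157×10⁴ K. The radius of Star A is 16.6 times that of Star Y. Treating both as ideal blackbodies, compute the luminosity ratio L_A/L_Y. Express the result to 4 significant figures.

L ∝ R²T⁴, so L_A/L_Y = (R_A/R_Y)²(T_A/T_Y)⁴ = (16.6)² × (1.606×10⁴/3.157×10⁴)⁴ = 275.56 × 0.0669705 = 18.45.

L_A/L_Y ≈ 18.45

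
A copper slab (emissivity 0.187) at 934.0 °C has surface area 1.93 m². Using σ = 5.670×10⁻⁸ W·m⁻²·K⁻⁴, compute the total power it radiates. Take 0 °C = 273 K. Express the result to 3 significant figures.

P ≈ 4.34×10⁴ W

T = 934.0 °C + 273 = 1207.0 K.
Area A = 1.93 m².
P = εσAT⁴ = 0.187 × 5.670×10⁻⁸ × 1.93 × (1207.0)⁴ = 4.34×10⁴ W.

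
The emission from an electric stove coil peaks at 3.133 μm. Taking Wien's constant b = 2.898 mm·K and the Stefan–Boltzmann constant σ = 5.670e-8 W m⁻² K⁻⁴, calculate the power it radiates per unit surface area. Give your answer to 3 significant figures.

Wien's law: T = b/λ_max = 2.898×10⁻³/3.133×10⁻⁶ = 924.992 K.
Then I = σT⁴ = 5.670×10⁻⁸×(924.992)⁴ = 4.15×10⁴ W/m².

I ≈ 4.15×10⁴ W/m²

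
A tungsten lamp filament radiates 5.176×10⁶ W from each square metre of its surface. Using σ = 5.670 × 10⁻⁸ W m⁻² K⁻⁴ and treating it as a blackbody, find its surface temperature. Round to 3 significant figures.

I = σT⁴, so T = (I/σ)^(1/4) = (5.176×10⁶/(5.670×10⁻⁸))^(1/4) = 3.09×10³ K.

T ≈ 3.09×10³ K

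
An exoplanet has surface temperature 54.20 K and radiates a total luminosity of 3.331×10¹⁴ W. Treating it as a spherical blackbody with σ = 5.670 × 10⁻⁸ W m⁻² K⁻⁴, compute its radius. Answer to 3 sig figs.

L = 4πR²σT⁴ ⇒ R = √(L/(4πσT⁴)).
σT⁴ = 0.489306 W/m², so R = √(3.331×10¹⁴/(4π×0.489306)) = 7.36×10⁶ m.

R ≈ 7.36×10⁶ m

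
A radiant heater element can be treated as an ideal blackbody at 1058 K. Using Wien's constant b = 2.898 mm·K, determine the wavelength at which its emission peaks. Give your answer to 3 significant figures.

λ_max ≈ 2.74 μm

Wien's displacement law: λ_max = b/T = (2.898×10⁻³ m·K)/(1058 K) = 2.739×10⁻⁶ m.
That is 2.74 μm, in the infrared range.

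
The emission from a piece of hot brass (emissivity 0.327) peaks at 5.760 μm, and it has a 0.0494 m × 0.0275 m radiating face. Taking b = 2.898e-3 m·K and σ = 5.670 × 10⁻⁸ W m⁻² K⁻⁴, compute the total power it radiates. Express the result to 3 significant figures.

Wien's law: T = b/λ_max = 2.898×10⁻³/5.760×10⁻⁶ = 503.125 K.
Area A = 0.0494 × 0.0275 = 1.3585×10⁻³ m².
Then P = εσAT⁴ = 0.327×5.670×10⁻⁸×1.3585×10⁻³×(503.125)⁴ = 1.61 W.

P ≈ 1.61 W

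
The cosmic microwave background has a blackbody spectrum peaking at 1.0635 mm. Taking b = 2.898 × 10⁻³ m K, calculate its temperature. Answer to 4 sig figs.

Wien's law gives T = b/λ_max = (2.898×10⁻³ m·K)/(1.0635×10⁻³ m) = 2.725 K.

T ≈ 2.725 K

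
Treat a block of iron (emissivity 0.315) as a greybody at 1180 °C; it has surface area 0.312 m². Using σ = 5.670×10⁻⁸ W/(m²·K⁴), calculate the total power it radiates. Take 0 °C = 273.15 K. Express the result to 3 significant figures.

T = 1180 °C + 273.15 = 1453.15 K.
Area A = 0.312 m².
P = εσAT⁴ = 0.315 × 5.670×10⁻⁸ × 0.312 × (1453.15)⁴ = 2.48×10⁴ W.

P ≈ 2.48×10⁴ W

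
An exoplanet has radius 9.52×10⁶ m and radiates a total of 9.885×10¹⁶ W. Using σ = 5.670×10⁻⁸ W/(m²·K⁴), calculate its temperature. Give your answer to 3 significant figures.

T ≈ 198 K

Surface area A = 4πR² = 4π(9.52×10⁶ m)² = 1.13890×10¹⁵ m².
P = σAT⁴ ⇒ T = (P/(σA))^(1/4) = (9.885×10¹⁶/(5.670×10⁻⁸×1.13890×10¹⁵))^(1/4) = 198 K.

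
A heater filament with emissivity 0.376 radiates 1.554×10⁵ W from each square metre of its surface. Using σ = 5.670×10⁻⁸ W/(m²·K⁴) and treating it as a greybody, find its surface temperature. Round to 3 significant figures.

I = εσT⁴, so T = (I/εσ)^(1/4) = (1.554×10⁵/(0.376×5.670×10⁻⁸))^(1/4) = 1.64×10³ K.

T ≈ 1.64×10³ K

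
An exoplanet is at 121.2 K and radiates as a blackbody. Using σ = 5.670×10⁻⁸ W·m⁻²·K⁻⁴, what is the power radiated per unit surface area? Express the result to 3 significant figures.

Stefan–Boltzmann: I = σT⁴ = 5.670×10⁻⁸ × (121.2)⁴ = 12.2 W/m².

I ≈ 12.2 W/m²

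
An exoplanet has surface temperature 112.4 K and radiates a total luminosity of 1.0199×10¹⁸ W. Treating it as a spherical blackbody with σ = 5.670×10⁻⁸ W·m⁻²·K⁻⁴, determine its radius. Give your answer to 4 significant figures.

R ≈ 9.470×10⁷ m

L = 4πR²σT⁴ ⇒ R = √(L/(4πσT⁴)).
σT⁴ = 9.04999 W/m², so R = √(1.0199×10¹⁸/(4π×9.04999)) = 9.470×10⁷ m.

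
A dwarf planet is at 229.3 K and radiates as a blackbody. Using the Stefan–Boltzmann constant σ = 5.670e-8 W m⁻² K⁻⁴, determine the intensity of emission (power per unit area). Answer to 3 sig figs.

Stefan–Boltzmann: I = σT⁴ = 5.670×10⁻⁸ × (229.3)⁴ = 157 W/m².

I ≈ 157 W/m²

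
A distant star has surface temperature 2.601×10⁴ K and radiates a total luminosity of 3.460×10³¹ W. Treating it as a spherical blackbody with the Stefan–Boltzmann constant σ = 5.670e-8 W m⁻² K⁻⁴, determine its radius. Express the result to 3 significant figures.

R ≈ 1.03×10¹⁰ m

L = 4πR²σT⁴ ⇒ R = √(L/(4πσT⁴)).
σT⁴ = 2.59504×10¹⁰ W/m², so R = √(3.460×10³¹/(4π×2.59504×10¹⁰)) = 1.03×10¹⁰ m.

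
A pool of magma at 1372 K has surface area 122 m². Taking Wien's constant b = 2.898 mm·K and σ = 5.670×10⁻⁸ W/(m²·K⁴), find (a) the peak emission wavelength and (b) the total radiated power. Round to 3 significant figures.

λ_max ≈ 2.11×10³ nm; P ≈ 2.45×10⁷ W

(a) λ_max = b/T = 2.898×10⁻³/1372 = 2.112×10⁻⁶ m = 2.11×10³ nm.
Area A = 122 m².
(b) P = σAT⁴ = 5.670×10⁻⁸×122×(1372)⁴ = 2.45×10⁷ W.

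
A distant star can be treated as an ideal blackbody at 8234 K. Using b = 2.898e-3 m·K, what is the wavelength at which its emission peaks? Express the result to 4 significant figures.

λ_max ≈ 352.0 nm

Wien's displacement law: λ_max = b/T = (2.898×10⁻³ m·K)/(8234 K) = 3.5196×10⁻⁷ m.
That is 352.0 nm, in the ultraviolet range.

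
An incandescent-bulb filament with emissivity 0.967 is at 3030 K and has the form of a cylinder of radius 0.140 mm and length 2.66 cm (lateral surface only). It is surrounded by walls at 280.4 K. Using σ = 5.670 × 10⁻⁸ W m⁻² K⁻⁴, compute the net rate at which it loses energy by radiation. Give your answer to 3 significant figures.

Lateral area A = 2πrL = 2π×1.40×10⁻⁴×0.0266 = 2.33986×10⁻⁵ m².
Net radiated power P_net = εσA(T⁴ − T₀⁴) = 0.967×5.670×10⁻⁸×2.33986×10⁻⁵×(3030⁴ − 280.4⁴).
T⁴ − T₀⁴ = 8.42889×10¹³ − 6.18176×10⁹ = 8.42827×10¹³ K⁴, so P_net = 108 W.

Net loss ≈ 108 W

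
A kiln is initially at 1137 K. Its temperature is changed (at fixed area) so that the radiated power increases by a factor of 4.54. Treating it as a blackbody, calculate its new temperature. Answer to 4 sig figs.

P ∝ T⁴, so T₂/T₁ = (P₂/P₁)^(1/4) = (4.54)^(1/4) = 1.45970.
T₂ = 1137 × 1.45970 = 1660 K.

T₂ ≈ 1660 K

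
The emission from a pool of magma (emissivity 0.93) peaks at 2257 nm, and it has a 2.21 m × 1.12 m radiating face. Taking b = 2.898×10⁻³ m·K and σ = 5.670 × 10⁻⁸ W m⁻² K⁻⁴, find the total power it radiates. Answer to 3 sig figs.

P ≈ 3.55×10⁵ W

Wien's law: T = b/λ_max = 2.898×10⁻³/2.257×10⁻⁶ = 1284.01 K.
Area A = 2.21 × 1.12 = 2.4752 m².
Then P = εσAT⁴ = 0.93×5.670×10⁻⁸×2.4752×(1284.01)⁴ = 3.55×10⁵ W.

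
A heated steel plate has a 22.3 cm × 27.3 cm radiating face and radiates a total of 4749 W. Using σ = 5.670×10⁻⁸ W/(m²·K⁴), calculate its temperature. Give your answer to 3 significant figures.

Area A = 0.223 × 0.273 = 0.060879 m².
P = σAT⁴ ⇒ T = (P/(σA))^(1/4) = (4749/(5.670×10⁻⁸×0.060879))^(1/4) = 1.08×10³ K.

T ≈ 1.08×10³ K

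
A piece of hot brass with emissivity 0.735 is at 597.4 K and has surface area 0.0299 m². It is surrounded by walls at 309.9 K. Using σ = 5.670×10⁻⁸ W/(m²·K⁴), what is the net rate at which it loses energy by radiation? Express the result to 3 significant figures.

Net loss ≈ 147 W

Area A = 0.0299 m².
Net radiated power P_net = εσA(T⁴ − T₀⁴) = 0.735×5.670×10⁻⁸×0.0299×(597.4⁴ − 309.9⁴).
T⁴ − T₀⁴ = 1.27368×10¹¹ − 9.22330×10⁹ = 1.18145×10¹¹ K⁴, so P_net = 147 W.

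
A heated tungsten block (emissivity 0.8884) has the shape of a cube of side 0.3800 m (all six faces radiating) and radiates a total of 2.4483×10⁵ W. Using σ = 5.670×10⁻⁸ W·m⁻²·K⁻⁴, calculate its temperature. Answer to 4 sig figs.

T ≈ 1539 K

Area A = 6s² = 6×(0.3800 m)² = 0.8664 m².
P = εσAT⁴ ⇒ T = (P/(εσA))^(1/4) = (2.4483×10⁵/(0.8884×5.670×10⁻⁸×0.8664))^(1/4) = 1539 K.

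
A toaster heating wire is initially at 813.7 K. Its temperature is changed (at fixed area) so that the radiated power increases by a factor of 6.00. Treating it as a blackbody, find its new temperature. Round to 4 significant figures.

P ∝ T⁴, so T₂/T₁ = (P₂/P₁)^(1/4) = (6.00)^(1/4) = 1.56508.
T₂ = 813.7 × 1.56508 = 1274 K.

T₂ ≈ 1274 K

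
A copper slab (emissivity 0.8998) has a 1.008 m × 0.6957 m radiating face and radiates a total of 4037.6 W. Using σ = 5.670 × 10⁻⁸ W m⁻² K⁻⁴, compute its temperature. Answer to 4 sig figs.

Area A = 1.008 × 0.6957 = 0.701266 m².
P = εσAT⁴ ⇒ T = (P/(εσA))^(1/4) = (4037.6/(0.8998×5.670×10⁻⁸×0.701266))^(1/4) = 579.6 K.

T ≈ 579.6 K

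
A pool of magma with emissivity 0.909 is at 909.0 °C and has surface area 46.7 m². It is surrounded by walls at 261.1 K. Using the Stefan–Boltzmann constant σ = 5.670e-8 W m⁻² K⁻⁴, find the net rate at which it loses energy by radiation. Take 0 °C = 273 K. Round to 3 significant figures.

Net loss ≈ 4.69×10⁶ W

T = 909.0 °C + 273 = 1182.0 K.
Area A = 46.7 m².
Net radiated power P_net = εσA(T⁴ − T₀⁴) = 0.909×5.670×10⁻⁸×46.7×(1182.0⁴ − 261.1⁴).
T⁴ − T₀⁴ = 1.95196×10¹² − 4.64759×10⁹ = 1.94731×10¹² K⁴, so P_net = 4.69×10⁶ W.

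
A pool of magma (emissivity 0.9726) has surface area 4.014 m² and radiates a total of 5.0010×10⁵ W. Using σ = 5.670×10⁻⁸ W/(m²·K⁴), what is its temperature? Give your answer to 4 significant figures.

T ≈ 1226 K

Area A = 4.014 m².
P = εσAT⁴ ⇒ T = (P/(εσA))^(1/4) = (5.0010×10⁵/(0.9726×5.670×10⁻⁸×4.014))^(1/4) = 1226 K.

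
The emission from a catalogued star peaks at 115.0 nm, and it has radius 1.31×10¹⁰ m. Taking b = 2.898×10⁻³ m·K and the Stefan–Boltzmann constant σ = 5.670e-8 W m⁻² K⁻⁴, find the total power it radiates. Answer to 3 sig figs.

P ≈ 4.93×10³¹ W

Wien's law: T = b/λ_max = 2.898×10⁻³/1.150×10⁻⁷ = 25200.0 K.
Surface area A = 4πR² = 4π(1.31×10¹⁰ m)² = 2.15651×10²¹ m².
Then P = σAT⁴ = 5.670×10⁻⁸×2.15651×10²¹×(25200.0)⁴ = 4.93×10³¹ W.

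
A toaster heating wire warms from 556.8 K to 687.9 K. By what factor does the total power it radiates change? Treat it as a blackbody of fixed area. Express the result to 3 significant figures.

P₂/P₁ ≈ 2.33

P ∝ T⁴, so P₂/P₁ = (T₂/T₁)⁴ = (687.9/556.8)⁴ = (1.23545)⁴ = 2.33.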